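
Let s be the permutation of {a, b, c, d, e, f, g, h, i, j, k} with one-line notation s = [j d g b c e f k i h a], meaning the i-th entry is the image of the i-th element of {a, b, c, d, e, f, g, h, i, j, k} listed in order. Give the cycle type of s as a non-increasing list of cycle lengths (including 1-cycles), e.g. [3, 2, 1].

[4, 4, 2, 1]

The disjoint cycles are (a j h k)(b d)(c g f e)(i), with lengths 4, 4, 2, 1 in non-increasing order.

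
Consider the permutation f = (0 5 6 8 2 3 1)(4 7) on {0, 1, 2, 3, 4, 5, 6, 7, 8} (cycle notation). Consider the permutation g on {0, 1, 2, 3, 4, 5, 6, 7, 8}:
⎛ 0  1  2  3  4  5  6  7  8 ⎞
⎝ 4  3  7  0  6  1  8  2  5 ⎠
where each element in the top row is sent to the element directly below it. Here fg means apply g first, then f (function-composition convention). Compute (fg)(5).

First apply g: g(5) = 1, then f(1) = 0. Thus (fg)(5) = 0.

0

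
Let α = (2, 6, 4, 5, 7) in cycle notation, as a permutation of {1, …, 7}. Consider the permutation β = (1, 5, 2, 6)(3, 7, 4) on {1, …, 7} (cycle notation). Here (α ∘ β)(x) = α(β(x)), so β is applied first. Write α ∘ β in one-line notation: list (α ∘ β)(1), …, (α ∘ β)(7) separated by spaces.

(α ∘ β)(x) = α(β(x)). Computing each image: α(β(1)) = α(5) = 7, α(β(2)) = α(6) = 4, α(β(3)) = α(7) = 2, α(β(4)) = α(3) = 3, α(β(5)) = α(2) = 6, α(β(6)) = α(1) = 1, α(β(7)) = α(4) = 5.
Hence α ∘ β = [7 4 2 3 6 1 5].

7 4 2 3 6 1 5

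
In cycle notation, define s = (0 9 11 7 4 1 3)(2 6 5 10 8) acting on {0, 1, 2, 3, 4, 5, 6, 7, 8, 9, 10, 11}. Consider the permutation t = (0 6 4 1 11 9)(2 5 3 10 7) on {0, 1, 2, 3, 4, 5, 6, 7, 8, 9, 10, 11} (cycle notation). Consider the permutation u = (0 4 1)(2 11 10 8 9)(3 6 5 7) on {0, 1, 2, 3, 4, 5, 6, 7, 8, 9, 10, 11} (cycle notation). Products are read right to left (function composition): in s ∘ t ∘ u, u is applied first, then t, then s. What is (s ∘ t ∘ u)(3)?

Apply the permutations in order: u(3) = 6, then t(6) = 4, then s(4) = 1. So (s ∘ t ∘ u)(3) = 1.

1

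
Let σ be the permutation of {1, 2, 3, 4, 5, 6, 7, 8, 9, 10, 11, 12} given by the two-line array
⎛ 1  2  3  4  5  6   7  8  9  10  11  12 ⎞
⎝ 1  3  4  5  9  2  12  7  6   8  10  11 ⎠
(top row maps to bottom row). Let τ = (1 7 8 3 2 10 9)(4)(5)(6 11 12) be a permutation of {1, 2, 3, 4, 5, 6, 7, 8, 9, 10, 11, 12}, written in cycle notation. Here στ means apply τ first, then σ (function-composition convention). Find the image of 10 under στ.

First apply τ: τ(10) = 9, then σ(9) = 6. Thus (στ)(10) = 6.

6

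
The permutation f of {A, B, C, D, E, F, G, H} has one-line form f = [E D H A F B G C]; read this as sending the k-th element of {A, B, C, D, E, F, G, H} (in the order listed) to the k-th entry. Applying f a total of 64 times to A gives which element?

Tracing A → E → … returns to A after 5 steps, so A lies in a 5-cycle (A E F B D).
On a 5-cycle, f^5 is the identity, so f^64 = f^4 there (64 ≡ 4 mod 5).
Advancing 4 steps from A: A → E → F → B → D.

D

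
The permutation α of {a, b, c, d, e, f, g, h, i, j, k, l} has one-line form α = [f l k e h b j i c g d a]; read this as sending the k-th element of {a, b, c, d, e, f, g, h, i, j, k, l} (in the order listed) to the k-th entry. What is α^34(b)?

Tracing b → l → … returns to b after 4 steps, so b lies in a 4-cycle (a f b l).
Powers repeat with period 4 on this cycle, and 34 mod 4 = 2, so α^34(b) = α^2(b).
Stepping 2 places around the cycle: b → l → a.

a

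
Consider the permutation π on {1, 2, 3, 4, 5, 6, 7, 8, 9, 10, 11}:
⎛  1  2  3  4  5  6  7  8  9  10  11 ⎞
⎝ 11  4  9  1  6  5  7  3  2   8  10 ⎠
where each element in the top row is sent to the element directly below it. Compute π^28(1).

3

Tracing 1 → 11 → … returns to 1 after 8 steps, so 1 lies in an 8-cycle (1 11 10 8 3 9 2 4).
Powers repeat with period 8 on this cycle, and 28 mod 8 = 4, so π^28(1) = π^4(1).
Stepping 4 places around the cycle: 1 → 11 → 10 → 8 → 3.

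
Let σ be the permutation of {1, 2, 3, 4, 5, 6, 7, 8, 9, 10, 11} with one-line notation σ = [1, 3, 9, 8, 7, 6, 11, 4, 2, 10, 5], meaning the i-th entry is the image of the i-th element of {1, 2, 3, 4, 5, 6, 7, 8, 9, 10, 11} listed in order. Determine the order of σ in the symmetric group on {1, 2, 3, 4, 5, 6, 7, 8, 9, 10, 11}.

6

Writing σ as disjoint cycles, the cycle lengths are 3, 3, 2, 1, 1, 1.
The order is lcm(3, 3, 2) = 6.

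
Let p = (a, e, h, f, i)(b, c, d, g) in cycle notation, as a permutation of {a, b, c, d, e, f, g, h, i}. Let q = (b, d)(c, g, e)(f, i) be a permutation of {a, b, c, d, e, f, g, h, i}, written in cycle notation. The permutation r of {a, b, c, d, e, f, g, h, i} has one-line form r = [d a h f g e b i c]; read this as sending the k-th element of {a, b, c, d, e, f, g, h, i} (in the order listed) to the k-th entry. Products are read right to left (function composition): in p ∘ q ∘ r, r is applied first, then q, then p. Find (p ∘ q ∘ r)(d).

a

(p ∘ q ∘ r)(d) = p(q(r(d))). r(d) = f, then q(f) = i, then p(i) = a, so the result is a.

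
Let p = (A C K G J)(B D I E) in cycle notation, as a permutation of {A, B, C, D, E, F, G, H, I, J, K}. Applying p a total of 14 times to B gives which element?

B lies in the 4-cycle (B D I E).
On a 4-cycle, p^4 is the identity, so p^14 = p^2 there (14 ≡ 2 mod 4).
Stepping 2 places around the cycle: B → D → I.

I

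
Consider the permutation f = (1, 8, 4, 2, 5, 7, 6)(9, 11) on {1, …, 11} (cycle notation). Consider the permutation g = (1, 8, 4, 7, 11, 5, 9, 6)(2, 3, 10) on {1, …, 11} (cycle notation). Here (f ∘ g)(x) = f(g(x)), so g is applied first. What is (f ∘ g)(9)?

First apply g: g(9) = 6, then f(6) = 1. Thus (f ∘ g)(9) = 1.

1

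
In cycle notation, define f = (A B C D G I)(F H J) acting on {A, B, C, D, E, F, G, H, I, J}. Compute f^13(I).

A

I lies in the 6-cycle (A B C D G I).
On a 6-cycle, f^6 is the identity, so f^13 = f^1 there (13 ≡ 1 mod 6).
Advancing 1 step from I: I → A.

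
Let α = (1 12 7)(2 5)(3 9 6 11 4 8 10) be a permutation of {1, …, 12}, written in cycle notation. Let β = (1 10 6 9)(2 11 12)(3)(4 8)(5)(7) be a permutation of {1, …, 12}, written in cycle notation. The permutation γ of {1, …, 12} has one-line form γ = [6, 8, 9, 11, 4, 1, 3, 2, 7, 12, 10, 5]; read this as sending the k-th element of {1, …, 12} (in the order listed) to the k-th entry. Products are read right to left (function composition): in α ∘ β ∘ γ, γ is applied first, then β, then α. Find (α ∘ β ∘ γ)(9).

Chase 9: γ(9) = 7; β(7) = 7; α(7) = 1. Hence (α ∘ β ∘ γ)(9) = 1.

1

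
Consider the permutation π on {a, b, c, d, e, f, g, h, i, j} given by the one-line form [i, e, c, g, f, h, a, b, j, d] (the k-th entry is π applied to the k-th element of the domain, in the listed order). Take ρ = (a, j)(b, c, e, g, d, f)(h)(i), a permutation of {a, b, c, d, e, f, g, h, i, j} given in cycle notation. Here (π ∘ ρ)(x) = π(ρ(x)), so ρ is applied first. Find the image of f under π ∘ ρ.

e

First apply ρ: ρ(f) = b, then π(b) = e. Thus (π ∘ ρ)(f) = e.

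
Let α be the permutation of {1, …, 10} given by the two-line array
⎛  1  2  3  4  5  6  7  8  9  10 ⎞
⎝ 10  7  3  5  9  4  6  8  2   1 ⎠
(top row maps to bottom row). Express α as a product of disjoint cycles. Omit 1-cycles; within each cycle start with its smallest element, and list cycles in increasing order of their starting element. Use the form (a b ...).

From 1: 1 → 10 → 1, closing the cycle (1 10).
Repeating from the next unused element and collecting all non-trivial cycles gives (1 10)(2 7 6 4 5 9).

(1 10)(2 7 6 4 5 9)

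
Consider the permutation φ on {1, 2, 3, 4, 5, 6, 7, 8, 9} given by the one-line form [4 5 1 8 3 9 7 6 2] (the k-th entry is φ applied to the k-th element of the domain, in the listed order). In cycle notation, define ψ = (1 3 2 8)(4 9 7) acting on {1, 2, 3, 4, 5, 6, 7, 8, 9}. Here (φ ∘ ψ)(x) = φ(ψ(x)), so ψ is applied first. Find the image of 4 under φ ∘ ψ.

ψ(4) = 9, then φ(9) = 2; composing gives (φ ∘ ψ)(4) = 2.

2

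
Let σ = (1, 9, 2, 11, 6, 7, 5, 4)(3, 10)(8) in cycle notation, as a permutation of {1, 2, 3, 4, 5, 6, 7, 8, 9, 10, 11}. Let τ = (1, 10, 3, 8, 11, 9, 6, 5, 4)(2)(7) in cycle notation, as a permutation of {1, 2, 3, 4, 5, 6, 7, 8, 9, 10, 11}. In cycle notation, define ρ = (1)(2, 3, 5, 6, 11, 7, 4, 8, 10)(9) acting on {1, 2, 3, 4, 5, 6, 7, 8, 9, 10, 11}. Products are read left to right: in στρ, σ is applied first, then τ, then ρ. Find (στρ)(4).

2

Chase 4: σ(4) = 1; τ(1) = 10; ρ(10) = 2. Hence (στρ)(4) = 2.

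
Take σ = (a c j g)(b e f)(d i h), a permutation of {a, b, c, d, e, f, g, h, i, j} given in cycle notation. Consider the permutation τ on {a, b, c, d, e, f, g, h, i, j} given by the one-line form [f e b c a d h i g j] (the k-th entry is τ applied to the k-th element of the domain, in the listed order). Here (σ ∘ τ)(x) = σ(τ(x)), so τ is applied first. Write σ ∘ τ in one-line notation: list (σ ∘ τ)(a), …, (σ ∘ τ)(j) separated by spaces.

(σ ∘ τ)(x) = σ(τ(x)). Computing each image: σ(τ(a)) = σ(f) = b, σ(τ(b)) = σ(e) = f, σ(τ(c)) = σ(b) = e, σ(τ(d)) = σ(c) = j, σ(τ(e)) = σ(a) = c, σ(τ(f)) = σ(d) = i, σ(τ(g)) = σ(h) = d, σ(τ(h)) = σ(i) = h, σ(τ(i)) = σ(g) = a, σ(τ(j)) = σ(j) = g.
Hence σ ∘ τ = [b f e j c i d h a g].

b f e j c i d h a g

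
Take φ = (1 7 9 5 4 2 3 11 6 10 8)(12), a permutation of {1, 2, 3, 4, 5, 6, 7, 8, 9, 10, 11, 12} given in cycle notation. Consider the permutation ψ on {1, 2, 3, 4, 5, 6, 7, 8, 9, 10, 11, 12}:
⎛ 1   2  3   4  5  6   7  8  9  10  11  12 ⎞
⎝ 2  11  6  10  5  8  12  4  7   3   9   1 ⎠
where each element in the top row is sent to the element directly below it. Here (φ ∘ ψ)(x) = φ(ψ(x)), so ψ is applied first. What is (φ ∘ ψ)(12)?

First apply ψ: ψ(12) = 1, then φ(1) = 7. Thus (φ ∘ ψ)(12) = 7.

7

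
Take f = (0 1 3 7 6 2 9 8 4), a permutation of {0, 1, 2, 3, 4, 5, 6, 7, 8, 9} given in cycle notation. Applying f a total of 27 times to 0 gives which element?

0 lies in the 9-cycle (0 1 3 7 6 2 9 8 4).
Powers repeat with period 9 on this cycle, and 27 mod 9 = 0, so f^27(0) = f^0(0).
So f^27(0) = 0.

0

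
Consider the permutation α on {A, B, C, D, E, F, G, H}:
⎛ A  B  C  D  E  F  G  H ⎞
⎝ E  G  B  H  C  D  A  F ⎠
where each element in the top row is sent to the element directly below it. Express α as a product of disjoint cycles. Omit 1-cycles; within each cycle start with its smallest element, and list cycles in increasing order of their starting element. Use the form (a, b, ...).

(A, E, C, B, G)(D, H, F)

From A: A → E → C → B → G → A, closing the cycle (A, E, C, B, G).
Repeating from the next unused element and collecting all non-trivial cycles gives (A, E, C, B, G)(D, H, F).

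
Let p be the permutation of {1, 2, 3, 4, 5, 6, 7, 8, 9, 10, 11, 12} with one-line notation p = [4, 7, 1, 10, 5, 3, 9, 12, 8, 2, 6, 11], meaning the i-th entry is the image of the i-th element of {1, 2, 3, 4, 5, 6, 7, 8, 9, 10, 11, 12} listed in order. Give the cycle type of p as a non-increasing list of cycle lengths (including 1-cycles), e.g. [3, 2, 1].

[11, 1]

The disjoint cycles are (1 4 10 2 7 9 8 12 11 6 3)(5), with lengths 11, 1 in non-increasing order.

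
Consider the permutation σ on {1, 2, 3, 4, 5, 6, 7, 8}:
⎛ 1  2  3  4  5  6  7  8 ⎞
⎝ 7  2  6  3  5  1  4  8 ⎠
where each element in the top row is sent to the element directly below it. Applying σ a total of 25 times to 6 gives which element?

Tracing 6 → 1 → … returns to 6 after 5 steps, so 6 lies in a 5-cycle (1, 7, 4, 3, 6).
Powers repeat with period 5 on this cycle, and 25 mod 5 = 0, so σ^25(6) = σ^0(6).
So σ^25(6) = 6.

6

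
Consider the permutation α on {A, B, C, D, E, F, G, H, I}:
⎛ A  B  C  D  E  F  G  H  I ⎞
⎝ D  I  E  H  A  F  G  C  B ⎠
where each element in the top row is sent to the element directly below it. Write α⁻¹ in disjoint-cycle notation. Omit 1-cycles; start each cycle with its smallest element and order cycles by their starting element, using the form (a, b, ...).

(A, E, C, H, D)(B, I)

The cycle decomposition of α is (A, D, H, C, E)(B, I).
Reversing each cycle (and rotating so the smallest element leads) gives α⁻¹ = (A, E, C, H, D)(B, I).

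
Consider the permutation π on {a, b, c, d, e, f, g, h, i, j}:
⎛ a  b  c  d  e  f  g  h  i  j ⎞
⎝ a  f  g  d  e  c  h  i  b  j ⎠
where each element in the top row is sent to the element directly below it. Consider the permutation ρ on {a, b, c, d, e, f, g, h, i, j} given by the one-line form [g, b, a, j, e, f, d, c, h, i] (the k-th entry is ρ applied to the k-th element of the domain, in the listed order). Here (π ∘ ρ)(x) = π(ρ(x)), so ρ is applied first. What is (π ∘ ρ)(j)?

ρ(j) = i, then π(i) = b; composing gives (π ∘ ρ)(j) = b.

b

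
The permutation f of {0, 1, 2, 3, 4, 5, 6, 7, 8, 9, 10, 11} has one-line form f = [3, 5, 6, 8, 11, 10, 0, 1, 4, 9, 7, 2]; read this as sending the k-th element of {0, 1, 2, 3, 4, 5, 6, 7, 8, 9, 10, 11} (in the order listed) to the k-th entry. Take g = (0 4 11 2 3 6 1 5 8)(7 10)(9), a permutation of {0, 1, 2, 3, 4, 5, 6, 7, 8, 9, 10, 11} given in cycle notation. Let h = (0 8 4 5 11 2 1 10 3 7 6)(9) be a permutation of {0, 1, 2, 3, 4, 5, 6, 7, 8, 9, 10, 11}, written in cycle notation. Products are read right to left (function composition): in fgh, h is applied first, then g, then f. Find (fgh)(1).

Apply the permutations in order: h(1) = 10, then g(10) = 7, then f(7) = 1. So (fgh)(1) = 1.

1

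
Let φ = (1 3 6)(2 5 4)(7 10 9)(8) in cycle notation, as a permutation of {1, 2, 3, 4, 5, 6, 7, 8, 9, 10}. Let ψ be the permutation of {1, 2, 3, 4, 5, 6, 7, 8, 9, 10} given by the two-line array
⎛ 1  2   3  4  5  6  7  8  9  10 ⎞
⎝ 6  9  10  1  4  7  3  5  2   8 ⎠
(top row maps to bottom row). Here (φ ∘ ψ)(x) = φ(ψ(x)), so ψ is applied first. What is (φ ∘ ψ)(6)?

10

First apply ψ: ψ(6) = 7, then φ(7) = 10. Thus (φ ∘ ψ)(6) = 10.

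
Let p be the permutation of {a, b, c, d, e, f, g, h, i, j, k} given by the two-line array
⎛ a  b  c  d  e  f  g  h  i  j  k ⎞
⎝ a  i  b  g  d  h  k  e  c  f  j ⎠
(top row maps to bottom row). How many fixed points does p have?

The fixed points (elements with p(x) = x) are {a}, so there is 1.

1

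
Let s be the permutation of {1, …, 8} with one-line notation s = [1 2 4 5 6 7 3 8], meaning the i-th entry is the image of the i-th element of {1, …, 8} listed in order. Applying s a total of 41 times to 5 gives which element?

6

Tracing 5 → 6 → … returns to 5 after 5 steps, so 5 lies in a 5-cycle (3 4 5 6 7).
Powers repeat with period 5 on this cycle, and 41 mod 5 = 1, so s^41(5) = s^1(5).
Advancing 1 step from 5: 5 → 6.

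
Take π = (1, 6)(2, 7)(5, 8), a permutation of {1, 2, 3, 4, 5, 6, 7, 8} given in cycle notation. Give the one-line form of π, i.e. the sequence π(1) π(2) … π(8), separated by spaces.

6 7 3 4 8 1 2 5

Image by image: 1→6, 2→7, 3→3, 4→4, 5→8, 6→1, 7→2, 8→5.
So the one-line form is 6 7 3 4 8 1 2 5.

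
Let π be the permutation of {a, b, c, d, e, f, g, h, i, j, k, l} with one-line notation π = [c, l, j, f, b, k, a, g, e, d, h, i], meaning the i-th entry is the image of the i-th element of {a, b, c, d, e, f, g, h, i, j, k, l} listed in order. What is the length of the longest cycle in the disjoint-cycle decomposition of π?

Decomposing into disjoint cycles gives (a, c, j, d, f, k, h, g)(b, l, i, e); the longest has length 8.

8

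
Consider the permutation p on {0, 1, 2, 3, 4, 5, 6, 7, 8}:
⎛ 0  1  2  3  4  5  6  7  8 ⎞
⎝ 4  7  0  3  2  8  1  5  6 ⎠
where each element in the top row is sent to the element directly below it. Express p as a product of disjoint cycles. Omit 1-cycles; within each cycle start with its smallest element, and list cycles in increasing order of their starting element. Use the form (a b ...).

Iterating p from 0 gives 0 → 4 → 2 → 0; that is the 3-cycle (0 4 2).
Continuing from each remaining unvisited element yields (0 4 2)(1 7 5 8 6).

(0 4 2)(1 7 5 8 6)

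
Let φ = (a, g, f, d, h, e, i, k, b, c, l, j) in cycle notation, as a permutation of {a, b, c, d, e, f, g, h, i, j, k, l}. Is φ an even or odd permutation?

odd

The cycle lengths are 12.
A cycle of length ℓ contributes ℓ−1 transpositions, so φ is a product of 11 transpositions — odd.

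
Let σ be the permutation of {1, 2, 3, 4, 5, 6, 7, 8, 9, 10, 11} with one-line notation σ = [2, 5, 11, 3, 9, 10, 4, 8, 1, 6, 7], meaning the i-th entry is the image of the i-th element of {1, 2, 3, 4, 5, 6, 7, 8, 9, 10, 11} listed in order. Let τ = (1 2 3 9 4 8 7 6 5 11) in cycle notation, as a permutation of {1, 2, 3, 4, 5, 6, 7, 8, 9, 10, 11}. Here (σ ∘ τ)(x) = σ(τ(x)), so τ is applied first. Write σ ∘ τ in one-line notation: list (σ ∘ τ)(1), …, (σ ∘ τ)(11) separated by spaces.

5 11 1 8 7 9 10 4 3 6 2

(σ ∘ τ)(x) = σ(τ(x)). Computing each image: σ(τ(1)) = σ(2) = 5, σ(τ(2)) = σ(3) = 11, σ(τ(3)) = σ(9) = 1, σ(τ(4)) = σ(8) = 8, σ(τ(5)) = σ(11) = 7, σ(τ(6)) = σ(5) = 9, σ(τ(7)) = σ(6) = 10, σ(τ(8)) = σ(7) = 4, σ(τ(9)) = σ(4) = 3, σ(τ(10)) = σ(10) = 6, σ(τ(11)) = σ(1) = 2.
Hence σ ∘ τ = [5 11 1 8 7 9 10 4 3 6 2].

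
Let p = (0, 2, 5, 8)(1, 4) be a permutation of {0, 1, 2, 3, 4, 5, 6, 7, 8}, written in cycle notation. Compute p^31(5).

5 lies in the 4-cycle (0, 2, 5, 8).
Since the cycle has length 4, p^31 acts on it the same as p^3 (31 mod 4 = 3).
Advancing 3 steps from 5: 5 → 8 → 0 → 2.

2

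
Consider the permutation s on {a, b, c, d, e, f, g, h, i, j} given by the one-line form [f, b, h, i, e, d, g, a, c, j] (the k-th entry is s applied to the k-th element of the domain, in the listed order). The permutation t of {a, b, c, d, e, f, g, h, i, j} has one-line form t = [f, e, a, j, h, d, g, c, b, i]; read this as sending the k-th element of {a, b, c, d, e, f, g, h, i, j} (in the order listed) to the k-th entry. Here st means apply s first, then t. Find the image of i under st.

s(i) = c, then t(c) = a; composing gives (st)(i) = a.

a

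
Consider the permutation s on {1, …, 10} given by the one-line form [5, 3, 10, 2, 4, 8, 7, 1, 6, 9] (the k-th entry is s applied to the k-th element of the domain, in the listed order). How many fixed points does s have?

The fixed points (elements with s(x) = x) are {7}, so there is 1.

1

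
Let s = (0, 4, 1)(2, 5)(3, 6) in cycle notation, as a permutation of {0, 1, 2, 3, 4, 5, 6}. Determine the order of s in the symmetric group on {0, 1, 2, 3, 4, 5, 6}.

The disjoint cycles have lengths 3, 2, 2.
The order is lcm(3, 2, 2) = 6.

6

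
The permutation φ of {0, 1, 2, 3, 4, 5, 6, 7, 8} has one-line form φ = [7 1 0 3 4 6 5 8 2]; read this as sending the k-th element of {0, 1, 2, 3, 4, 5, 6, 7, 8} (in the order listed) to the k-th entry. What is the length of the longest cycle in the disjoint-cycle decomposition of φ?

Decomposing into disjoint cycles gives (0, 7, 8, 2)(5, 6); the longest has length 4.

4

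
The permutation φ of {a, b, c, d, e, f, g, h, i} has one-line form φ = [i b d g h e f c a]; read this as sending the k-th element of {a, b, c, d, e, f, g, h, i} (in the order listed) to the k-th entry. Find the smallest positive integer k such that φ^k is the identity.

6

Decomposing into disjoint cycles gives cycle lengths 6, 2, 1.
The order is lcm(6, 2) = 6.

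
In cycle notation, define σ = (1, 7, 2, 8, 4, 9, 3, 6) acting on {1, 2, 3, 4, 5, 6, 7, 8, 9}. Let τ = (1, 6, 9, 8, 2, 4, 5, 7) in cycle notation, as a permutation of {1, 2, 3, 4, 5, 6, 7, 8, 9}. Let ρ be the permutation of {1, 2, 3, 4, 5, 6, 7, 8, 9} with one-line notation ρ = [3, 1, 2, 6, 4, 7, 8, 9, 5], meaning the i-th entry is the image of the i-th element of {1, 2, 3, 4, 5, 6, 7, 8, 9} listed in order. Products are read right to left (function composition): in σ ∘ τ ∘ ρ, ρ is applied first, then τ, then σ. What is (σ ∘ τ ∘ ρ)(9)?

2

Chase 9: ρ(9) = 5; τ(5) = 7; σ(7) = 2. Hence (σ ∘ τ ∘ ρ)(9) = 2.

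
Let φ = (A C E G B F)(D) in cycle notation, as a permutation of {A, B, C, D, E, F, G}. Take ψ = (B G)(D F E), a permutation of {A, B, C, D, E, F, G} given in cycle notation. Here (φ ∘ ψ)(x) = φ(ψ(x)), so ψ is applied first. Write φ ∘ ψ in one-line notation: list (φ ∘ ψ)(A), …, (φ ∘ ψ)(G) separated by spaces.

(φ ∘ ψ)(x) = φ(ψ(x)). Computing each image: φ(ψ(A)) = φ(A) = C, φ(ψ(B)) = φ(G) = B, φ(ψ(C)) = φ(C) = E, φ(ψ(D)) = φ(F) = A, φ(ψ(E)) = φ(D) = D, φ(ψ(F)) = φ(E) = G, φ(ψ(G)) = φ(B) = F.
Hence φ ∘ ψ = [C B E A D G F].

C B E A D G F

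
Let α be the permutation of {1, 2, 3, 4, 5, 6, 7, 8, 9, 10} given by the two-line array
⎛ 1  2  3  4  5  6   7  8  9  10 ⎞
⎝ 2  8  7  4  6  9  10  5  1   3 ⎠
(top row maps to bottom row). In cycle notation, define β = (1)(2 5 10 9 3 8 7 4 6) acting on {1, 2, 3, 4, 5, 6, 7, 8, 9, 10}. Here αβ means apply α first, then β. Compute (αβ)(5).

(αβ)(5) = β(α(5)). α(5) = 6, then β(6) = 2. So (αβ)(5) = 2.

2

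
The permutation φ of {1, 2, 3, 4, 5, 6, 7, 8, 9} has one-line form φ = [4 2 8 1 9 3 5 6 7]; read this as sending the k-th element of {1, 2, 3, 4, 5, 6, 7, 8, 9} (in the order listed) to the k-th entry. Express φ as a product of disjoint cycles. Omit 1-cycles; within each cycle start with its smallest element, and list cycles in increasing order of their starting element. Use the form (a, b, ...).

(1, 4)(3, 8, 6)(5, 9, 7)

From 1: 1 → 4 → 1, closing the cycle (1, 4).
Continuing from each remaining unvisited element yields (1, 4)(3, 8, 6)(5, 9, 7).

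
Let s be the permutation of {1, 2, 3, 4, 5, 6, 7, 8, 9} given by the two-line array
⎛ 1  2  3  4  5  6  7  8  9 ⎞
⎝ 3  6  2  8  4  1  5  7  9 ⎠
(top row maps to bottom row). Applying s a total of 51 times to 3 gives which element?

1

Tracing 3 → 2 → … returns to 3 after 4 steps, so 3 lies in a 4-cycle (1, 3, 2, 6).
Powers repeat with period 4 on this cycle, and 51 mod 4 = 3, so s^51(3) = s^3(3).
Advancing 3 steps from 3: 3 → 2 → 6 → 1.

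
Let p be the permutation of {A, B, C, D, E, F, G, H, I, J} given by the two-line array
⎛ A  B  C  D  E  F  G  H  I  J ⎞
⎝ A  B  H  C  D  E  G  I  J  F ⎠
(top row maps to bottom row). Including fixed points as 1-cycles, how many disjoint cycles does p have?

The cycle decomposition is (A)(B)(C, H, I, J, F, E, D)(G), which has 4 cycles (counting 1-cycles).

4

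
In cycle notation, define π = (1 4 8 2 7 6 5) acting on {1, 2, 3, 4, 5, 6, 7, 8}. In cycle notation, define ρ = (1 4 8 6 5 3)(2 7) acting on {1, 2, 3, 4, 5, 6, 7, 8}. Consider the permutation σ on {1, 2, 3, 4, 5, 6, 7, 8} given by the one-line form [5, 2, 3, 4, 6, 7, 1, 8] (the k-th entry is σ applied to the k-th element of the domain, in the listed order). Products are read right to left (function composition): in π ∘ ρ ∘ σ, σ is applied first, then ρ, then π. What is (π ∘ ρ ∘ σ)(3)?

4

Chase 3: σ(3) = 3; ρ(3) = 1; π(1) = 4. Hence (π ∘ ρ ∘ σ)(3) = 4.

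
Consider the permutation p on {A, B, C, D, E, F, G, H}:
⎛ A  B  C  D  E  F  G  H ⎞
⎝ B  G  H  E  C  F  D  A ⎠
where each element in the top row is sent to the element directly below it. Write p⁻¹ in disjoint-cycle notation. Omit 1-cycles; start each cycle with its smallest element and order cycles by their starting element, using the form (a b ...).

First write p in disjoint cycles: (A B G D E C H).
The inverse reverses every cycle; in canonical form, p⁻¹ = (A H C E D G B).

(A H C E D G B)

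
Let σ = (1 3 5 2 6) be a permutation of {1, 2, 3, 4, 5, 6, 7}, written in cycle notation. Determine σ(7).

7 does not appear in any cycle of σ, so it is a fixed point: σ(7) = 7.

7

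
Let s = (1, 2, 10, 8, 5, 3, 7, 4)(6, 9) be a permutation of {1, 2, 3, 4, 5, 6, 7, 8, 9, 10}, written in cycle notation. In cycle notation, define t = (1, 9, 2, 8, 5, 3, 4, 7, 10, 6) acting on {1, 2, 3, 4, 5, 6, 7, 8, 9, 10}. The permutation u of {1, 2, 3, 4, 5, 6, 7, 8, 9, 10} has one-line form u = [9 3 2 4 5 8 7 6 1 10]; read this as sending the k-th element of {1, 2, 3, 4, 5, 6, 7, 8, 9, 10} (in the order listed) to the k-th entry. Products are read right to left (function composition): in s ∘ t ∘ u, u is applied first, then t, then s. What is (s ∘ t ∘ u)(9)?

Apply the permutations in order: u(9) = 1, then t(1) = 9, then s(9) = 6. So (s ∘ t ∘ u)(9) = 6.

6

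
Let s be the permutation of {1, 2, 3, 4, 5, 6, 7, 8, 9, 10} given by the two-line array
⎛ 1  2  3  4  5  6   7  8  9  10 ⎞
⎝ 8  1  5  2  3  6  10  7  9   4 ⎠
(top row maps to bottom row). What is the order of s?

Decomposing into disjoint cycles gives cycle lengths 6, 2, 1, 1.
The order is lcm(6, 2) = 6.

6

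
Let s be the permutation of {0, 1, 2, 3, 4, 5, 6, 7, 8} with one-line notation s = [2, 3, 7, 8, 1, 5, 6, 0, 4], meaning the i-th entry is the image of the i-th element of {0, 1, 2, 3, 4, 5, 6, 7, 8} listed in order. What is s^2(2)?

0

Tracing 2 → 7 → … returns to 2 after 3 steps, so 2 lies in a 3-cycle (0 2 7).
Stepping 2 places around the cycle: 2 → 7 → 0.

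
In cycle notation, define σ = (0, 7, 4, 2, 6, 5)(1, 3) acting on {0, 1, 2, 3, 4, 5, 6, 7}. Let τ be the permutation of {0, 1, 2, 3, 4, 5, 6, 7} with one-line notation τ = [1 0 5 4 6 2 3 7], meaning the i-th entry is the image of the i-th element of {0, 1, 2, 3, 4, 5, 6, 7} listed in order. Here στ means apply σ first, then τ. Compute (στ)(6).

2

(στ)(6) = τ(σ(6)). σ(6) = 5, then τ(5) = 2. So (στ)(6) = 2.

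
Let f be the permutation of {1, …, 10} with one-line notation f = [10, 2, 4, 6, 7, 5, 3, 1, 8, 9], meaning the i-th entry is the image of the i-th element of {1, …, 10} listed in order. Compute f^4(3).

7

Tracing 3 → 4 → … returns to 3 after 5 steps, so 3 lies in a 5-cycle (3 4 6 5 7).
Advancing 4 steps from 3: 3 → 4 → 6 → 5 → 7.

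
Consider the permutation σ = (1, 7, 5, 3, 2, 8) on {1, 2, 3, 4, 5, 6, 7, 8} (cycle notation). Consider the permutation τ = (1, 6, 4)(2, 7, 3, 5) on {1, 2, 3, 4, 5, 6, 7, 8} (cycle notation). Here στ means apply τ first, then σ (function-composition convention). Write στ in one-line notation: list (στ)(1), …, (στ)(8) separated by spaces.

6 5 3 7 8 4 2 1

(στ)(x) = σ(τ(x)). Computing each image: σ(τ(1)) = σ(6) = 6, σ(τ(2)) = σ(7) = 5, σ(τ(3)) = σ(5) = 3, σ(τ(4)) = σ(1) = 7, σ(τ(5)) = σ(2) = 8, σ(τ(6)) = σ(4) = 4, σ(τ(7)) = σ(3) = 2, σ(τ(8)) = σ(8) = 1.
Hence στ = [6 5 3 7 8 4 2 1].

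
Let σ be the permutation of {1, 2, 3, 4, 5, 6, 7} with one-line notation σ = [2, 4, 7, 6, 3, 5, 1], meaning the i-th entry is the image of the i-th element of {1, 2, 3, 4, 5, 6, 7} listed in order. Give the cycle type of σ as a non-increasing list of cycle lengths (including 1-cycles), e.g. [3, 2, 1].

The disjoint cycles are (1 2 4 6 5 3 7), with lengths 7 in non-increasing order.

[7]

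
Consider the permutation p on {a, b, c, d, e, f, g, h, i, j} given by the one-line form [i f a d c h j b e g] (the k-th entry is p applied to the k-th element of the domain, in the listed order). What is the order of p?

12

Writing p as disjoint cycles, the cycle lengths are 4, 3, 2, 1.
The order is lcm(4, 3, 2) = 12.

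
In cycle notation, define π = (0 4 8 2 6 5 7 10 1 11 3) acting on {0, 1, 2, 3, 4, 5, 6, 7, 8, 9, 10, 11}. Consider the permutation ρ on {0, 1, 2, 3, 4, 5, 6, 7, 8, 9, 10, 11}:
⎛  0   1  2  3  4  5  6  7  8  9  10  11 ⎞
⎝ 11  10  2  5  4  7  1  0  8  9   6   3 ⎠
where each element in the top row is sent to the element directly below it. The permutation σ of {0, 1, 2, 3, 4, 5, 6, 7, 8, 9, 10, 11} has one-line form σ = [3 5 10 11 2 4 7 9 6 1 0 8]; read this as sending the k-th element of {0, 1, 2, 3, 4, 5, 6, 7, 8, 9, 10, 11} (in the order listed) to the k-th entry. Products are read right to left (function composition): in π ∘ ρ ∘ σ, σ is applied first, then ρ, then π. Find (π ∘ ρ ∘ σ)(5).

Chase 5: σ(5) = 4; ρ(4) = 4; π(4) = 8. Hence (π ∘ ρ ∘ σ)(5) = 8.

8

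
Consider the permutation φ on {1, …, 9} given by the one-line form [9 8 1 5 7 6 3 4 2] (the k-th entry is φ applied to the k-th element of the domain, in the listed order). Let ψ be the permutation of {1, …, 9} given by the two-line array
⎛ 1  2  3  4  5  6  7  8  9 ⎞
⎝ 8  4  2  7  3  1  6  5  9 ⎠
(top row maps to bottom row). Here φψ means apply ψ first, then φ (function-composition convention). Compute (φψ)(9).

ψ(9) = 9, then φ(9) = 2; composing gives (φψ)(9) = 2.

2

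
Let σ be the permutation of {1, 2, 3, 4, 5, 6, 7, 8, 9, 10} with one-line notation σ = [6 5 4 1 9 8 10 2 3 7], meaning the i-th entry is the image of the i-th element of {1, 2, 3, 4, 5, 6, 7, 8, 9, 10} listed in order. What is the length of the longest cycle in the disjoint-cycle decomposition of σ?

Decomposing into disjoint cycles gives (1 6 8 2 5 9 3 4)(7 10); the longest has length 8.

8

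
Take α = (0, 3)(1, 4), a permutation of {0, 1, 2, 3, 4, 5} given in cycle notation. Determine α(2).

2 does not appear in any cycle of α, so it is a fixed point: α(2) = 2.

2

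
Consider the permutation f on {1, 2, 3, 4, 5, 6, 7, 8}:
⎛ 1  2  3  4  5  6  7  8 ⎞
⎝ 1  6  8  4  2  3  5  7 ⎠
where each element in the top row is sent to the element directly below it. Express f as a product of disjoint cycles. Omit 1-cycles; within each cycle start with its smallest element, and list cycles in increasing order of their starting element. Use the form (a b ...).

(2 6 3 8 7 5)

From 2: 2 → 6 → 3 → 8 → 7 → 5 → 2, closing the cycle (2 6 3 8 7 5).
Repeating from the next unused element and collecting all non-trivial cycles gives (2 6 3 8 7 5).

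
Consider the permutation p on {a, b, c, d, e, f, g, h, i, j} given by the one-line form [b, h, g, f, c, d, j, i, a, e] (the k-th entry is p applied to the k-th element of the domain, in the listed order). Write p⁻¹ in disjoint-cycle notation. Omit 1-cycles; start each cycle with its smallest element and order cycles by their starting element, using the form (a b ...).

The cycle decomposition of p is (a b h i)(c g j e)(d f).
The inverse reverses every cycle; in canonical form, p⁻¹ = (a i h b)(c e j g)(d f).

(a i h b)(c e j g)(d f)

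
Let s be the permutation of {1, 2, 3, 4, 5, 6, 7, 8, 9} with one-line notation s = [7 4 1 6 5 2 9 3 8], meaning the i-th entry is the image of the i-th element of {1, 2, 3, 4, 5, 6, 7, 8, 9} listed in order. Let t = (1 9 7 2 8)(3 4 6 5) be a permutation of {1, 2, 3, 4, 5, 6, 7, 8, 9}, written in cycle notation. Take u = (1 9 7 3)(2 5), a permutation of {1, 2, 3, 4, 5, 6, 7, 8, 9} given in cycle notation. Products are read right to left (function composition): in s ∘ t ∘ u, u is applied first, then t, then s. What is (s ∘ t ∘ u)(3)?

(s ∘ t ∘ u)(3) = s(t(u(3))). u(3) = 1, then t(1) = 9, then s(9) = 8, so the result is 8.

8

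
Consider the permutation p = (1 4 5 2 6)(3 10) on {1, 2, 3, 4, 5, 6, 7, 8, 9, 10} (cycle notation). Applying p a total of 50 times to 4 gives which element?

4

4 lies in the 5-cycle (1 4 5 2 6).
Powers repeat with period 5 on this cycle, and 50 mod 5 = 0, so p^50(4) = p^0(4).
So p^50(4) = 4.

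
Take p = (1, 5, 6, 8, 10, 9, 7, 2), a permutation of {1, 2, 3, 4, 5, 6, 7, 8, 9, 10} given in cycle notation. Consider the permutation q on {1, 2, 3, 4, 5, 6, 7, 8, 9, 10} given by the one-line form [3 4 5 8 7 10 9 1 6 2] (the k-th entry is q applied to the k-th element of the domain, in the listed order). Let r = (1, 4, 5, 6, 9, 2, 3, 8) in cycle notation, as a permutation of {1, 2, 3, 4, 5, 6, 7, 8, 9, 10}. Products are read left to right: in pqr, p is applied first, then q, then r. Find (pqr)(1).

Apply the permutations in order: p(1) = 5, then q(5) = 7, then r(7) = 7. So (pqr)(1) = 7.

7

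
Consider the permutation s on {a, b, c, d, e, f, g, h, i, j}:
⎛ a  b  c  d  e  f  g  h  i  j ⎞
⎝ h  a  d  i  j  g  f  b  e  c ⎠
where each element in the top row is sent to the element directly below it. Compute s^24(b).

Tracing b → a → … returns to b after 3 steps, so b lies in a 3-cycle (a h b).
On a 3-cycle, s^3 is the identity, so s^24 = s^0 there (24 ≡ 0 mod 3).
So s^24(b) = b.

b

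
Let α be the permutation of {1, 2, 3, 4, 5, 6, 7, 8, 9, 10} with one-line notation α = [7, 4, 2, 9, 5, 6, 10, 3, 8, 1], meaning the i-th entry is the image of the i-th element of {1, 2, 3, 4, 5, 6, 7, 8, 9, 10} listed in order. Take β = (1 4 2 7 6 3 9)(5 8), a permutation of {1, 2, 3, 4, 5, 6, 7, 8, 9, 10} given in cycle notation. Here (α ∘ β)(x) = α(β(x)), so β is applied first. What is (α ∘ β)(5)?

3

First apply β: β(5) = 8, then α(8) = 3. Thus (α ∘ β)(5) = 3.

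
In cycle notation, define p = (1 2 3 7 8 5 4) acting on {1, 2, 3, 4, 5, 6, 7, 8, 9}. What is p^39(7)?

1

7 lies in the 7-cycle (1 2 3 7 8 5 4).
On a 7-cycle, p^7 is the identity, so p^39 = p^4 there (39 ≡ 4 mod 7).
Stepping 4 places around the cycle: 7 → 8 → 5 → 4 → 1.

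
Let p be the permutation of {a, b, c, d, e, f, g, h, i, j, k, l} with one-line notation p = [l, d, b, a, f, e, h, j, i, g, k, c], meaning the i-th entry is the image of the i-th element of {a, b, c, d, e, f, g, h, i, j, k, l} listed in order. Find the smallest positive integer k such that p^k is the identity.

30

The disjoint-cycle form of p has cycle lengths 5, 3, 2, 1, 1.
Since disjoint cycles commute, ord(p) = lcm(5, 3, 2) = 30.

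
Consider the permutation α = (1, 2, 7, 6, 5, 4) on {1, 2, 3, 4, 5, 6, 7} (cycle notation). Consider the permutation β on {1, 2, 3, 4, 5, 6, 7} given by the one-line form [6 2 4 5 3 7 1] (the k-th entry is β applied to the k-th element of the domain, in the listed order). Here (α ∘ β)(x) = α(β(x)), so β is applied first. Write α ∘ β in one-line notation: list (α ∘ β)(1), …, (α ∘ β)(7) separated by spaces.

5 7 1 4 3 6 2

Chase each element through β then α: 1 → 6 → 5; 2 → 2 → 7; 3 → 4 → 1; 4 → 5 → 4; 5 → 3 → 3; 6 → 7 → 6; 7 → 1 → 2.
So α ∘ β in one-line form is 5 7 1 4 3 6 2.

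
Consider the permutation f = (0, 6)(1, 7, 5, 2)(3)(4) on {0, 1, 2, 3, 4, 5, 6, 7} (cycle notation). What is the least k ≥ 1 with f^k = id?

The cycle type of f is (4, 2, 1, 1).
Since disjoint cycles commute, ord(f) = lcm(4, 2) = 4.

4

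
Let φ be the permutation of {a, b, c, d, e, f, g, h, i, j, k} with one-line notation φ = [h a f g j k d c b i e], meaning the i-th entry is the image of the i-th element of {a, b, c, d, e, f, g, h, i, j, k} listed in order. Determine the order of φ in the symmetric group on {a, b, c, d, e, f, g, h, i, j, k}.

Writing φ as disjoint cycles, the cycle lengths are 9, 2.
The order of φ is the least common multiple of its cycle lengths: lcm(9, 2) = 18.

18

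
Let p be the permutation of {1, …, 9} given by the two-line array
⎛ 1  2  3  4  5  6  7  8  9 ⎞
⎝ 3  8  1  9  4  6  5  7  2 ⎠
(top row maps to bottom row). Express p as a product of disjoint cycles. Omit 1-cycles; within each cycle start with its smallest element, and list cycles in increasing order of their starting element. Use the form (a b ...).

From 1: 1 → 3 → 1, closing the cycle (1 3).
Repeating from the next unused element and collecting all non-trivial cycles gives (1 3)(2 8 7 5 4 9).

(1 3)(2 8 7 5 4 9)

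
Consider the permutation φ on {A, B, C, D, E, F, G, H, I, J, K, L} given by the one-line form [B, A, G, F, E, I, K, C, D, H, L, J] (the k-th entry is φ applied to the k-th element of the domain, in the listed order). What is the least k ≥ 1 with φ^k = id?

6

Writing φ as disjoint cycles, the cycle lengths are 6, 3, 2, 1.
The order is lcm(6, 3, 2) = 6.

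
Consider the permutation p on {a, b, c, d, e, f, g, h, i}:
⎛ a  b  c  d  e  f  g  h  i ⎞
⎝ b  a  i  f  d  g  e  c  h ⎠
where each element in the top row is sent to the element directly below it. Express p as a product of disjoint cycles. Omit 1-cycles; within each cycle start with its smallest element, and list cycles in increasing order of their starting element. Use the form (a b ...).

Start at a and follow images: a → b → a, giving the cycle (a b).
Continuing from each remaining unvisited element yields (a b)(c i h)(d f g e).

(a b)(c i h)(d f g e)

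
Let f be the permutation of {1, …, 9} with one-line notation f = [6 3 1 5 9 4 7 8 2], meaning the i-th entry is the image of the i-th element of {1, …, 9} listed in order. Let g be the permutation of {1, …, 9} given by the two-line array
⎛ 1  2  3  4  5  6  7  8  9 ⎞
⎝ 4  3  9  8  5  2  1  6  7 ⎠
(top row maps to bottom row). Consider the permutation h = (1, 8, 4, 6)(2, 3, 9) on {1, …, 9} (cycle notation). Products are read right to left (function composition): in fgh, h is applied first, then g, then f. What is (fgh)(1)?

4

(fgh)(1) = f(g(h(1))). h(1) = 8, then g(8) = 6, then f(6) = 4, so the result is 4.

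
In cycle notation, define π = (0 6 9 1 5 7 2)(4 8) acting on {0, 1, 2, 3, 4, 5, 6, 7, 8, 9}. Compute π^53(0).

0 lies in the 7-cycle (0 6 9 1 5 7 2).
On a 7-cycle, π^7 is the identity, so π^53 = π^4 there (53 ≡ 4 mod 7).
Advancing 4 steps from 0: 0 → 6 → 9 → 1 → 5.

5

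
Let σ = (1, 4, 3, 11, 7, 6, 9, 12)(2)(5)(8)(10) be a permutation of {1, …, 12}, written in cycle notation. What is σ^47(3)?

4

3 lies in the 8-cycle (1, 4, 3, 11, 7, 6, 9, 12).
Powers repeat with period 8 on this cycle, and 47 mod 8 = 7, so σ^47(3) = σ^7(3).
Stepping 7 places around the cycle: 3 → 11 → 7 → 6 → 9 → 12 → 1 → 4.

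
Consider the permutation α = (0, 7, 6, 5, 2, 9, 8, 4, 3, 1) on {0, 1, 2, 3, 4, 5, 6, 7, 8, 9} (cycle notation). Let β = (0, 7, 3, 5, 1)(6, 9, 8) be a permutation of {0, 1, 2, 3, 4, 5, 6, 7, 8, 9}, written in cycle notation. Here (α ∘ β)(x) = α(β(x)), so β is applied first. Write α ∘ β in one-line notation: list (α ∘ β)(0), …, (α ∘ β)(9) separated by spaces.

6 7 9 2 3 0 8 1 5 4

Chase each element through β then α: 0 → 7 → 6; 1 → 0 → 7; 2 → 2 → 9; 3 → 5 → 2; 4 → 4 → 3; 5 → 1 → 0; 6 → 9 → 8; 7 → 3 → 1; 8 → 6 → 5; 9 → 8 → 4.
So α ∘ β in one-line form is 6 7 9 2 3 0 8 1 5 4.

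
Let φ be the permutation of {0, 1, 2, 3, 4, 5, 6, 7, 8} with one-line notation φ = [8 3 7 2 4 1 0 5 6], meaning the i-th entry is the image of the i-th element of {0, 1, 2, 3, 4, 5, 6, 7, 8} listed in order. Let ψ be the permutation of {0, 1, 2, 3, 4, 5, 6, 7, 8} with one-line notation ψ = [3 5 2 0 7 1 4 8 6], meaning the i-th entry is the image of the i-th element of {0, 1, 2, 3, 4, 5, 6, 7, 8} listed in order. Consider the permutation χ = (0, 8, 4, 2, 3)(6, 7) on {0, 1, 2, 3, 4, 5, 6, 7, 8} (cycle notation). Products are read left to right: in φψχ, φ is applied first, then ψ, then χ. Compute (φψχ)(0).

Apply the permutations in order: φ(0) = 8, then ψ(8) = 6, then χ(6) = 7. So (φψχ)(0) = 7.

7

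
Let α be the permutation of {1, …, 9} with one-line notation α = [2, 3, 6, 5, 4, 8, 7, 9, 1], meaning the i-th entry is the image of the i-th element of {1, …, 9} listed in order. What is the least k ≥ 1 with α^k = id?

The disjoint-cycle form of α has cycle lengths 6, 2, 1.
The order of α is the least common multiple of its cycle lengths: lcm(6, 2) = 6.

6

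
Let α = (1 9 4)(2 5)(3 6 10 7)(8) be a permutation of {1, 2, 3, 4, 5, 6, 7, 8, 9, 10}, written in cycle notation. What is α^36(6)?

6

6 lies in the 4-cycle (3 6 10 7).
Powers repeat with period 4 on this cycle, and 36 mod 4 = 0, so α^36(6) = α^0(6).
So α^36(6) = 6.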